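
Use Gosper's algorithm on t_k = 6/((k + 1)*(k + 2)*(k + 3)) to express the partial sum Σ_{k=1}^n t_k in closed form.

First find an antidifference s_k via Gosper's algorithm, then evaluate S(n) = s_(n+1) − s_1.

Compute t_(k+1)/t_k: get (k + 1)/(k + 4).
Gosper form: A/B · C(k+1)/C(k) with A=k + 1, B=k + 4, C=1.
Need (k + 1)·f(k+1) − (k + 3)·f(k) = 1.
From deg A=1, deg B=1, deg C=0: d=2.
A polynomial solution: f(k) = k*(k + 3)/4.
Then R = B(k−1)f/C = k*(k + 3)**2/4, so s_k = R(k)·t_k = 3*k*(k + 3)/(2*(k + 1)*(k + 2)).
Verify: 6/(k**3 + 6*k**2 + 11*k + 6) matches t_k.
Telescope: S(n) = s_(n+1) − s_(1) = 3*(n**2 + 5*n + 4)/(2*(n**2 + 5*n + 6)) − (1) = n*(n + 5)/(2*(n**2 + 5*n + 6)).

S(n) = n*(n + 5)/(2*(n**2 + 5*n + 6))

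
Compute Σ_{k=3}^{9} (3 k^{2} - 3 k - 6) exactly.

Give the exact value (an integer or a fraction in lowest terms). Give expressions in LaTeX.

t_(k+1)/t_k = (k**2 + k - 2)/(k**2 - k - 2).
Take A(k)=1, B(k)=1, C(k)=k**2 - k - 2.
Key eq: (1)·f(k+1) = (1)·f(k) + (k**2 - k - 2).
Bound: deg f ≤ 3.
Coefficient equations give f(k) = k*(k - 4)*(k + 1)/3.
Certificate R = B(k−1)f/C = k*(k - 4)/(3*(k - 2)) gives s_k = k*(k**2 - 3*k - 4).
Verify: 3*k**2 - 3*k - 6 matches t_k.
Evaluate s at k=10 and k=3: 660 and -12; difference 672.

Σ = 672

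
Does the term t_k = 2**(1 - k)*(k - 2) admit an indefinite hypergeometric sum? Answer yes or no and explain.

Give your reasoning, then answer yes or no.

Yes. s_k = 2**(2 - k)*(1 - k).

t_(k+1)/t_k = (k - 1)/(2*(k - 2)).
Take A(k)=1/2, B(k)=1, C(k)=k - 2.
Set up (1/2)·f(k+1) − (1)·f(k) − (k - 2) = 0.
From deg A=0, deg B=0, deg C=1: d=1.
Solving with deg f ≤ 1: f(k) = -2*(k - 1).
R(k) = B(k−1)·f(k)/C(k) = -2*(k - 1)/(k - 2); s_k = R·t_k = 2**(2 - k)*(1 - k).
Δs = 2**(1 - k)*(k - 2), as required.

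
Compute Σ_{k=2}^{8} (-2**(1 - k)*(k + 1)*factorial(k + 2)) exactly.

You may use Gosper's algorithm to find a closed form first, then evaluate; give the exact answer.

Σ = -311826

Compute t_(k+1)/t_k: get (k + 2)*(k + 3)/(2*(k + 1)).
Factor: A=k/2 + 3/2; B=1; C=k + 1.
Need (k/2 + 3/2)·f(k+1) − (1)·f(k) = k + 1.
deg f ≤ 0 (via 1,0,1).
A polynomial solution: f(k) = 2.
R(k) = B(k−1)·f(k)/C(k) = 2/(k + 1); s_k = R·t_k = -2**(2 - k)*factorial(k + 2).
Δs = -2**(1 - k)*(k + 1)*factorial(k + 2), as required.
Σ_(k=2)^(8) t_k = s_(9) − s_(2) = -311850 − (-24) = -311826.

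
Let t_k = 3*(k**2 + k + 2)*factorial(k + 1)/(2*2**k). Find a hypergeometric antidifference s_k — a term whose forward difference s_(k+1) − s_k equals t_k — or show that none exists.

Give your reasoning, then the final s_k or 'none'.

Step 1: r(k) = (k + 2)*(k + (k + 1)**2 + 3)/(2*(k**2 + k + 2)).
So A=k/2 + 1 and B=1, with C=k**2 + k + 2.
Set up (k/2 + 1)·f(k+1) − (1)·f(k) − (k**2 + k + 2) = 0.
deg f ≤ 1 (via 1,0,2).
Coefficient equations give f(k) = 2*k.
Get s_k = R·t_k = 3*k*factorial(k + 1)/2**k with R(k) = B(k−1)f(k)/C(k) = 2*k/(k**2 + k + 2).
Verify: 3*(k**2 + k + 2)*factorial(k + 1)/(2*2**k) matches t_k.

s_k = 3*k*factorial(k + 1)/2**k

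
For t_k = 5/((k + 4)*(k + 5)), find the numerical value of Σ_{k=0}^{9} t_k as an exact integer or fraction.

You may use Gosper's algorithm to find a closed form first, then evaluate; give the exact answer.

The ratio is (k + 4)/(k + 6).
So A=k + 4 and B=k + 6, with C=1.
Set up (k + 4)·f(k+1) − (k + 5)·f(k) − (1) = 0.
deg f ≤ 1 (via 1,1,0).
Coefficient equations give f(k) = k/4.
Get s_k = R·t_k = 5*k/(4*(k + 4)) with R(k) = B(k−1)f(k)/C(k) = k*(k + 5)/4.
Δs = 5/(k**2 + 9*k + 20), as required.
Σ_(k=0)^(9) t_k = s_(10) − s_(0) = 25/28 − (0) = 25/28.

Σ = 25/28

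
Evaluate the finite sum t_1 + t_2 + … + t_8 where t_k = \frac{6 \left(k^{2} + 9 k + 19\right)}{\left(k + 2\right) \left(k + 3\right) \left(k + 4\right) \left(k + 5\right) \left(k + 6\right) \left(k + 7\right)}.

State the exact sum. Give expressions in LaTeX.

Compute t_(k+1)/t_k: get (k + 2)*(9*k + (k + 1)**2 + 28)/((k + 8)*(k**2 + 9*k + 19)).
Take A(k)=k + 2, B(k)=k + 8, C(k)=k**2 + 9*k + 19.
Key eq: (k + 2)·f(k+1) = (k + 7)·f(k) + (k**2 + 9*k + 19).
From deg A=1, deg B=1, deg C=2: d=5.
Solve for f: f(k) = k*(k + 3)*(k + 5)*(k**2 + 12*k + 44)/144 (degree 5 ≤ 5).
Then R = B(k−1)f/C = k*(k + 3)*(k + 5)*(k + 7)*(k**2 + 12*k + 44)/(144*(k**2 + 9*k + 19)), so s_k = R(k)·t_k = k*(k**2 + 12*k + 44)/(24*(k**3 + 12*k**2 + 44*k + 48)).
s_(k+1) − s_k = 6*(k**2 + 9*k + 19)/(k**6 + 27*k**5 + 295*k**4 + 1665*k**3 + 5104*k**2 + 8028*k + 5040) = t_k.
Telescoping: Σ = s_(9) − s_(1) = 233/5720 − (19/840) = 272/15015.

Σ = 272/15015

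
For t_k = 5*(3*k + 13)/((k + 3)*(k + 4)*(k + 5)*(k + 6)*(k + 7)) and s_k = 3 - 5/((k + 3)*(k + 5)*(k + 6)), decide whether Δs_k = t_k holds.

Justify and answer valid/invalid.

Valid: the claim telescopes to t_k.

s_(k+1) = 3 - 5/((k + 4)*(k + 6)*(k + 7))
s_(k+1) − s_k = 5*(3*k + 13)/(k**5 + 25*k**4 + 245*k**3 + 1175*k**2 + 2754*k + 2520)
(s_(k+1) − s_k) − t_k = 0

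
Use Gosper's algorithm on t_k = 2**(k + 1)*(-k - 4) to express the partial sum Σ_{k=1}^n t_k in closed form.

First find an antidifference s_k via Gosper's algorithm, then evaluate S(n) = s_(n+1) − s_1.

S(n) = -4*2**n*n - 12*2**n + 12

Compute t_(k+1)/t_k: get 2*(k + 5)/(k + 4).
Gosper form: A/B · C(k+1)/C(k) with A=2, B=1, C=k + 4.
Need (2)·f(k+1) − (1)·f(k) = k + 4.
From deg A=0, deg B=0, deg C=1: d=1.
A polynomial solution: f(k) = k + 2.
Get s_k = R·t_k = 2**(k + 1)*(-k - 2) with R(k) = B(k−1)f(k)/C(k) = (k + 2)/(k + 4).
Δs = 2**(k + 1)*(-k - 4), as required.
s_(n+1) = 2**(n + 2)*(-n - 3) and s_(1) = -12, so S(n) = -4*2**n*n - 12*2**n + 12.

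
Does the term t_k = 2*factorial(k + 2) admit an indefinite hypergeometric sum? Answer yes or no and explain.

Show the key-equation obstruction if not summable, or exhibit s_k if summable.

No. Not Gosper-summable.

Compute t_(k+1)/t_k: get k + 3.
A = k + 3, B = 1, C = 1.
f must satisfy (k + 3)·f(k+1) − (1)·f(k) = 1.
Degrees (1,0,0) ⇒ d ≤ -1.
Bound -1 < 0, so the key equation has no polynomial solution.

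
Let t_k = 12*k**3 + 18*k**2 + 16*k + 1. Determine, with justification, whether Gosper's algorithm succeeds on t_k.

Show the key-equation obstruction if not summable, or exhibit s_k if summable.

Yes. s_k = k*(3*k**3 + 2*k - 4).

r(k) = (12*k**3 + 54*k**2 + 88*k + 47)/(12*k**3 + 18*k**2 + 16*k + 1) after simplifying.
Gosper form: A/B · C(k+1)/C(k) with A=1, B=1, C=k**3 + 3*k**2/2 + 4*k/3 + 1/12.
f must satisfy (1)·f(k+1) − (1)·f(k) = k**3 + 3*k**2/2 + 4*k/3 + 1/12.
deg f ≤ 4 (via 0,0,3).
Solve for f: f(k) = k*(3*k**3 + 2*k - 4)/12 (degree 4 ≤ 4).
So s_k = (B(k−1)f/C)·t_k = (k*(3*k**3 + 2*k - 4)/(12*k**3 + 18*k**2 + 16*k + 1))·t_k = k*(3*k**3 + 2*k - 4).
Δs = 12*k**3 + 18*k**2 + 16*k + 1, as required.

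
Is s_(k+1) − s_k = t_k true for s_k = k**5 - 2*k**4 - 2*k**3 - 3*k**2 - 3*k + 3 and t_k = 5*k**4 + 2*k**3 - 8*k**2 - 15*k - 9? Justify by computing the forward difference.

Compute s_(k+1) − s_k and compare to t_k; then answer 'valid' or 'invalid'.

Valid: the claim telescopes to t_k.

s_(k+1) = k**5 + 3*k**4 - 11*k**2 - 18*k - 6
s_(k+1) − s_k = 5*k**4 + 2*k**3 - 8*k**2 - 15*k - 9
(s_(k+1) − s_k) − t_k = 0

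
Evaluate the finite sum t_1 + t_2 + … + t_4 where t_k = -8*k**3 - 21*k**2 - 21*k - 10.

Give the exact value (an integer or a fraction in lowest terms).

Σ = -1680

Ratio r(k) = (8*k**3 + 45*k**2 + 87*k + 60)/(8*k**3 + 21*k**2 + 21*k + 10).
Normal form (A,B,C) = (1, 1, k**3 + 21*k**2/8 + 21*k/8 + 5/4).
Need (1)·f(k+1) − (1)·f(k) = k**3 + 21*k**2/8 + 21*k/8 + 5/4.
d = 4 from the (0,0,3) case.
A polynomial solution: f(k) = k*(2*k + 3)*(k**2 + 1)/8.
R(k) = B(k−1)·f(k)/C(k) = k*(2*k + 3)*(k**2 + 1)/(8*k**3 + 21*k**2 + 21*k + 10); s_k = R·t_k = k*(-2*k**3 - 3*k**2 - 2*k - 3).
s_(k+1) − s_k = -8*k**3 - 21*k**2 - 21*k - 10 = t_k.
Telescoping: Σ = s_(5) − s_(1) = -1690 − (-10) = -1680.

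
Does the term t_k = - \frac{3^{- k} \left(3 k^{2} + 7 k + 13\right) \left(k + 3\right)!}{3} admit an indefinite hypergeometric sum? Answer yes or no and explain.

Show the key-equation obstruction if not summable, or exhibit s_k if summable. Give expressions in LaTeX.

Ratio r(k) = (k + 4)*(7*k + 3*(k + 1)**2 + 20)/(3*(3*k**2 + 7*k + 13)).
Normal form (A,B,C) = (k/3 + 4/3, 1, k**2 + 7*k/3 + 13/3).
Set up (k/3 + 4/3)·f(k+1) − (1)·f(k) − (k**2 + 7*k/3 + 13/3) = 0.
Bound: deg f ≤ 1.
Coefficient equations give f(k) = 3*k + 1.
R(k) = B(k−1)·f(k)/C(k) = 3*(3*k + 1)/(3*k**2 + 7*k + 13); s_k = R·t_k = -(3*k + 1)*factorial(k + 3)/3**k.
Δs = -(3*k**2 + 7*k + 13)*factorial(k + 3)/(3*3**k), as required.

Yes. s_k = - 3^{- k} \left(3 k + 1\right) \left(k + 3\right)!.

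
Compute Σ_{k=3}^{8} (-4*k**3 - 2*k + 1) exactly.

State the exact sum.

Step 1: r(k) = (2*k + 4*(k + 1)**3 + 1)/(4*k**3 + 2*k - 1).
A = 1, B = 1, C = k**3 + k/2 - 1/4.
f must satisfy (1)·f(k+1) − (1)·f(k) = k**3 + k/2 - 1/4.
deg f ≤ 4 (via 0,0,3).
Match coefficients ⇒ f(k) = k*(k**3 - 2*k**2 + 2*k - 2)/4.
Then R = B(k−1)f/C = k*(k**3 - 2*k**2 + 2*k - 2)/(4*k**3 + 2*k - 1), so s_k = R(k)·t_k = k*(-k**3 + 2*k**2 - 2*k + 2).
s_(k+1) − s_k = -4*k**3 - 2*k + 1 = t_k.
Σ_(k=3)^(8) t_k = s_(9) − s_(3) = -5247 − (-39) = -5208.

Σ = -5208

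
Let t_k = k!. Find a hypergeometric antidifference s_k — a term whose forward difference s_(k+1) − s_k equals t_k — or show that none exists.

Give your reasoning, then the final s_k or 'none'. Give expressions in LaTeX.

The ratio is k + 1.
Factor: A=k + 1; B=1; C=1.
f must satisfy (k + 1)·f(k+1) − (1)·f(k) = 1.
Bound: deg f ≤ -1.
d = -1 < 0 ⇒ no nonzero polynomial f; not summable.

none (Gosper's algorithm certifies no s_k)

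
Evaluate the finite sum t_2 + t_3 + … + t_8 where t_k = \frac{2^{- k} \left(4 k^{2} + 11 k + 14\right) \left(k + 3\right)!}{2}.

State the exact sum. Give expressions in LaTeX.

t_(k+1)/t_k = (k + 4)*(11*k + 4*(k + 1)**2 + 25)/(2*(4*k**2 + 11*k + 14)).
Factor: A=k/2 + 2; B=1; C=k**2 + 11*k/4 + 7/2.
Solve (k/2 + 2)·f(k+1) − (1)·f(k) = k**2 + 11*k/4 + 7/2.
Bound: deg f ≤ 1.
Match coefficients ⇒ f(k) = (4*k - 1)/2.
Certificate R = B(k−1)f/C = 2*(4*k - 1)/(4*k**2 + 11*k + 14) gives s_k = (4*k - 1)*factorial(k + 3)/2**k.
Check: Δs_k = (4*k**2 + 11*k + 14)*factorial(k + 3)/(2*2**k). ✓
Σ_(k=2)^(8) t_k = s_(9) − s_(2) = 32744250 − (210) = 32744040.

Σ = 32744040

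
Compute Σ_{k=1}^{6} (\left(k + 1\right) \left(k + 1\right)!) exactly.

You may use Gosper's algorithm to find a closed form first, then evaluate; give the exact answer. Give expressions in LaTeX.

Compute t_(k+1)/t_k: get (k + 2)**2/(k + 1).
Normal form (A,B,C) = (k + 2, 1, k + 1).
Set up (k + 2)·f(k+1) − (1)·f(k) − (k + 1) = 0.
Degrees (1,0,1) ⇒ d ≤ 0.
Match coefficients ⇒ f(k) = 1.
R(k) = B(k−1)·f(k)/C(k) = 1/(k + 1); s_k = R·t_k = factorial(k + 1).
Check: Δs_k = (k + 1)*factorial(k + 1). ✓
Σ_(k=1)^(6) t_k = s_(7) − s_(1) = 40320 − (2) = 40318.

Σ = 40318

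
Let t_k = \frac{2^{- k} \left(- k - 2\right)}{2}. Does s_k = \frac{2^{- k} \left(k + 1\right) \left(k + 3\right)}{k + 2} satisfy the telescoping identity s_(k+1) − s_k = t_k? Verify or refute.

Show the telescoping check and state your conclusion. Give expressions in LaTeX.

s_(k+1) = (k + 2)*(k + 4)/(2*2**k*(k + 3))
s_(k+1) − s_k = (-k**3 - 6*k**2 - 10*k - 2)/(2*2**k*(k**2 + 5*k + 6))
(s_(k+1) − s_k) − t_k = (k**2 + 6*k + 10)/(2*2**k*(k**2 + 5*k + 6))

Invalid: residual \frac{2^{- k} \left(k^{2} + 6 k + 10\right)}{2 \left(k^{2} + 5 k + 6\right)} ≠ 0.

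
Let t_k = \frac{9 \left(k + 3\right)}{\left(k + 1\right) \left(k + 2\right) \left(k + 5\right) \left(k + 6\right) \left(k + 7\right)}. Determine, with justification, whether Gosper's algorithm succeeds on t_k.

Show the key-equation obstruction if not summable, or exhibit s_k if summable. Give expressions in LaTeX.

Yes. s_k = \frac{k \left(k^{2} + 12 k + 41\right)}{10 \left(k^{3} + 12 k^{2} + 41 k + 30\right)}.

The ratio is (k + 1)*(k + 4)*(k + 5)/((k + 3)**2*(k + 8)).
Take A(k)=k + 1, B(k)=k + 8, C(k)=k**3 + 10*k**2 + 33*k + 36.
f must satisfy (k + 1)·f(k+1) − (k + 7)·f(k) = k**3 + 10*k**2 + 33*k + 36.
d = 6 from the (1,1,3) case.
Solving with deg f ≤ 6: f(k) = k*(k + 2)*(k + 3)*(k + 4)*(k**2 + 12*k + 41)/90.
Then R = B(k−1)f/C = k*(k + 2)*(k + 7)*(k**2 + 12*k + 41)/(90*(k + 3)), so s_k = R(k)·t_k = k*(k**2 + 12*k + 41)/(10*(k**3 + 12*k**2 + 41*k + 30)).
Δs = 9*(k + 3)/(k**5 + 21*k**4 + 163*k**3 + 567*k**2 + 844*k + 420), as required.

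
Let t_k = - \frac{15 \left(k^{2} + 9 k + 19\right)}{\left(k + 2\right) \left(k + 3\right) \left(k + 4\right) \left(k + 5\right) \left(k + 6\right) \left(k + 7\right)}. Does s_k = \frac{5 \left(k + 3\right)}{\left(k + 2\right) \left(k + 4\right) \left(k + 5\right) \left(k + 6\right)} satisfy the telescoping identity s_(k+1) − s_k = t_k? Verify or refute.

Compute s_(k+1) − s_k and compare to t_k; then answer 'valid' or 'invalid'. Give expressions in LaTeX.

s_(k+1) = 5*(k + 4)/((k + 3)*(k + 5)*(k + 6)*(k + 7))
s_(k+1) − s_k = 5*(-3*k**2 - 19*k - 31)/(k**6 + 27*k**5 + 295*k**4 + 1665*k**3 + 5104*k**2 + 8028*k + 5040)
(s_(k+1) − s_k) − t_k = 10*(4*k + 13)/(k**6 + 27*k**5 + 295*k**4 + 1665*k**3 + 5104*k**2 + 8028*k + 5040)

Invalid: residual \frac{10 \left(4 k + 13\right)}{k^{6} + 27 k^{5} + 295 k^{4} + 1665 k^{3} + 5104 k^{2} + 8028 k + 5040} ≠ 0.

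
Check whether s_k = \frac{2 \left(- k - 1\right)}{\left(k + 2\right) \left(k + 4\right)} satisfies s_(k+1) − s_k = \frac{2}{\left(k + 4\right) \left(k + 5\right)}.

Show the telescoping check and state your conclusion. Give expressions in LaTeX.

s_(k+1) = 2*(-k - 2)/((k + 3)*(k + 5))
s_(k+1) − s_k = 2*(k**2 + 3*k - 1)/(k**4 + 14*k**3 + 71*k**2 + 154*k + 120)
(s_(k+1) − s_k) − t_k = 2*(-2*k - 7)/(k**4 + 14*k**3 + 71*k**2 + 154*k + 120)

Invalid: residual \frac{2 \left(- 2 k - 7\right)}{k^{4} + 14 k^{3} + 71 k^{2} + 154 k + 120} ≠ 0.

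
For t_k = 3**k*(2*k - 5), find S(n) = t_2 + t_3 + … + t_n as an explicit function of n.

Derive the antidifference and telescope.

S(n) = 3*3**n*n - 9*3**n + 18

Compute t_(k+1)/t_k: get 3*(2*k - 3)/(2*k - 5).
Take A(k)=3, B(k)=1, C(k)=k - 5/2.
Set up (3)·f(k+1) − (1)·f(k) − (k - 5/2) = 0.
d = 1 from the (0,0,1) case.
Coefficient equations give f(k) = (k - 4)/2.
Get s_k = R·t_k = 3**k*(k - 4) with R(k) = B(k−1)f(k)/C(k) = (k - 4)/(2*k - 5).
Verify: 3**k*(2*k - 5) matches t_k.
Σ_(k=2)^n t_k = s_(n+1) − s_(2) = (3**(n + 1)*(n - 3)) − (-18), i.e. 3*3**n*n - 9*3**n + 18.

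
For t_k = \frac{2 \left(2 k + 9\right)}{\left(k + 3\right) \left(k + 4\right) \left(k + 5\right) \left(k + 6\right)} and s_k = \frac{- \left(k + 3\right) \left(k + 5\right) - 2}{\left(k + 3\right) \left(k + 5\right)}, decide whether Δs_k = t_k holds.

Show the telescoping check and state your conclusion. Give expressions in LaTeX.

valid; difference matches t_k

s_(k+1) = (-(k + 4)*(k + 6) - 2)/((k + 4)*(k + 6))
s_(k+1) − s_k = 2*(2*k + 9)/(k**4 + 18*k**3 + 119*k**2 + 342*k + 360)
(s_(k+1) − s_k) − t_k = 0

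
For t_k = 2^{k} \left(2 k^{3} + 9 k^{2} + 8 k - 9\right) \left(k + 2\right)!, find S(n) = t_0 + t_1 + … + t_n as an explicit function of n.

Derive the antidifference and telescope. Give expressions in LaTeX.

S(n) = 2 \cdot 2^{n} n^{2} \left(n + 3\right)! + 4 \cdot 2^{n} n \left(n + 3\right)! - 4 \cdot 2^{n} \left(n + 3\right)! + 6

r(k) = 2*(2*k**4 + 21*k**3 + 77*k**2 + 106*k + 30)/(2*k**3 + 9*k**2 + 8*k - 9) after simplifying.
So A=2*k + 6 and B=1, with C=k**3 + 9*k**2/2 + 4*k - 9/2.
Set up (2*k + 6)·f(k+1) − (1)·f(k) − (k**3 + 9*k**2/2 + 4*k - 9/2) = 0.
From deg A=1, deg B=0, deg C=3: d=2.
Solving with deg f ≤ 2: f(k) = (k**2 - 3)/2.
So s_k = (B(k−1)f/C)·t_k = ((k**2 - 3)/(2*k**3 + 9*k**2 + 8*k - 9))·t_k = 2**k*(k**2 - 3)*factorial(k + 2).
Δs = 2**k*(2*k**3 + 9*k**2 + 8*k - 9)*factorial(k + 2), as required.
Σ_(k=0)^n t_k = s_(n+1) − s_(0) = (2**(n + 1)*(n**2 + 2*n - 2)*factorial(n + 3)) − (-6), i.e. 2*2**n*n**2*factorial(n + 3) + 4*2**n*n*factorial(n + 3) - 4*2**n*factorial(n + 3) + 6.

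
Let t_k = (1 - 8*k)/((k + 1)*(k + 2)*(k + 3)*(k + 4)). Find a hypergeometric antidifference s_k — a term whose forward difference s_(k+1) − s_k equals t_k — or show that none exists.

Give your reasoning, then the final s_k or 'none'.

Ratio r(k) = (k + 1)*(8*k + 7)/((k + 5)*(8*k - 1)).
A = k + 1, B = k + 5, C = k - 1/8.
Solve (k + 1)·f(k+1) − (k + 4)·f(k) = k - 1/8.
d = 3 from the (1,1,1) case.
Coefficient equations give f(k) = k*(k**2 + 6*k - 13)/48.
Then R = B(k−1)f/C = k*(k + 4)*(k**2 + 6*k - 13)/(6*(8*k - 1)), so s_k = R(k)·t_k = k*(-k**2 - 6*k + 13)/(6*(k + 1)*(k + 2)*(k + 3)).
Verify: (1 - 8*k)/(k**4 + 10*k**3 + 35*k**2 + 50*k + 24) matches t_k.

s_k = k*(-k**2 - 6*k + 13)/(6*(k + 1)*(k + 2)*(k + 3))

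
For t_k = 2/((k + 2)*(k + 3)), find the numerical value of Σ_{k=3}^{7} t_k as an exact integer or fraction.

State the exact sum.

Σ = 1/5

The ratio is (k + 2)/(k + 4).
Gosper form: A/B · C(k+1)/C(k) with A=k + 2, B=k + 4, C=1.
f must satisfy (k + 2)·f(k+1) − (k + 3)·f(k) = 1.
From deg A=1, deg B=1, deg C=0: d=1.
Coefficient equations give f(k) = k/2.
So s_k = (B(k−1)f/C)·t_k = (k*(k + 3)/2)·t_k = k/(k + 2).
s_(k+1) − s_k = 2/(k**2 + 5*k + 6) = t_k.
Sum = s_(8) − s_(3); s_(8) = 4/5, s_(3) = 3/5 ⇒ 1/5.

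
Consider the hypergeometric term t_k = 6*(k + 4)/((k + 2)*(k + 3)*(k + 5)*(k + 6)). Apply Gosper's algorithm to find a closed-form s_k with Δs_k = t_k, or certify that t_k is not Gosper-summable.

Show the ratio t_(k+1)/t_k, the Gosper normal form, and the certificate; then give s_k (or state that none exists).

t_(k+1)/t_k = (k + 2)*(k + 5)**2/((k + 4)**2*(k + 7)).
Normal form (A,B,C) = (k + 2, k + 7, k**2 + 8*k + 16).
Solve (k + 2)·f(k+1) − (k + 6)·f(k) = k**2 + 8*k + 16.
From deg A=1, deg B=1, deg C=2: d=4.
Solving with deg f ≤ 4: f(k) = k*(k + 3)*(k + 4)*(k + 7)/20.
Get s_k = R·t_k = 3*k*(k + 7)/(10*(k**2 + 7*k + 10)) with R(k) = B(k−1)f(k)/C(k) = k*(k + 3)*(k + 6)*(k + 7)/(20*(k + 4)).
Verify: 6*(k + 4)/(k**4 + 16*k**3 + 91*k**2 + 216*k + 180) matches t_k.

s_k = 3*k*(k + 7)/(10*(k**2 + 7*k + 10))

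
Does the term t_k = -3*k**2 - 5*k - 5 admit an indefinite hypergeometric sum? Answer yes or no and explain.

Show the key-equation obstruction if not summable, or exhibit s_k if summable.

Yes. s_k = k*(-k**2 - k - 3).

r(k) = (3*k**2 + 11*k + 13)/(3*k**2 + 5*k + 5) after simplifying.
Gosper form: A/B · C(k+1)/C(k) with A=1, B=1, C=k**2 + 5*k/3 + 5/3.
Solve (1)·f(k+1) − (1)·f(k) = k**2 + 5*k/3 + 5/3.
d = 3 from the (0,0,2) case.
Match coefficients ⇒ f(k) = k*(k**2 + k + 3)/3.
Then R = B(k−1)f/C = k*(k**2 + k + 3)/(3*k**2 + 5*k + 5), so s_k = R(k)·t_k = k*(-k**2 - k - 3).
Δs = -3*k**2 - 5*k - 5, as required.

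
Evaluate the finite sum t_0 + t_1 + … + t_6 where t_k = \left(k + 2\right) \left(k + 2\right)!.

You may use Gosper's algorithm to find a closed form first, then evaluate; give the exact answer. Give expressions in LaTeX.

The ratio is (k + 3)**2/(k + 2).
Gosper form: A/B · C(k+1)/C(k) with A=k + 3, B=1, C=k + 2.
f must satisfy (k + 3)·f(k+1) − (1)·f(k) = k + 2.
Degrees (1,0,1) ⇒ d ≤ 0.
A polynomial solution: f(k) = 1.
So s_k = (B(k−1)f/C)·t_k = (1/(k + 2))·t_k = factorial(k + 2).
s_(k+1) − s_k = (k + 2)*factorial(k + 2) = t_k.
Sum = s_(7) − s_(0); s_(7) = 362880, s_(0) = 2 ⇒ 362878.

Σ = 362878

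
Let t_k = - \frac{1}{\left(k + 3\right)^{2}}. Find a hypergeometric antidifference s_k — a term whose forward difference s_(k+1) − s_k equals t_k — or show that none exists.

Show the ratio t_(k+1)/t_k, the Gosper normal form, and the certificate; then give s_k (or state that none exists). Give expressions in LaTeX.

none (Gosper's algorithm certifies no s_k)

Compute t_(k+1)/t_k: get (k + 3)**2/(k + 4)**2.
Normal form (A,B,C) = (k**2 + 6*k + 9, k**2 + 8*k + 16, 1).
Need (k**2 + 6*k + 9)·f(k+1) − (k**2 + 6*k + 9)·f(k) = 1.
From deg A=2, deg B=2, deg C=0: d=0.
f = c0 ⇒ A·f(k+1) − B(k−1)·f(k) − C = -1. The system {-1 = 0} is inconsistent; no antidifference.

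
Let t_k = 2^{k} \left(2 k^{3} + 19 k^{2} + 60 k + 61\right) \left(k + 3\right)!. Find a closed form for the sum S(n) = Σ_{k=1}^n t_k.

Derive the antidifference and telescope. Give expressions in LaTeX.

The ratio is 2*(2*k**4 + 33*k**3 + 204*k**2 + 558*k + 568)/(2*k**3 + 19*k**2 + 60*k + 61).
Gosper form: A/B · C(k+1)/C(k) with A=2*k + 8, B=1, C=k**3 + 19*k**2/2 + 30*k + 61/2.
Need (2*k + 8)·f(k+1) − (1)·f(k) = k**3 + 19*k**2/2 + 30*k + 61/2.
deg f ≤ 2 (via 1,0,3).
Coefficient equations give f(k) = (k + 1)*(k + 3)/2.
Then R = B(k−1)f/C = (k + 1)*(k + 3)/(2*k**3 + 19*k**2 + 60*k + 61), so s_k = R(k)·t_k = 2**k*(k + 1)*(k + 3)*factorial(k + 3).
Check: Δs_k = 2**k*(2*k**3 + 19*k**2 + 60*k + 61)*factorial(k + 3). ✓
Evaluate: s_(n+1) = 2**(n + 1)*(n + 2)*(n + 4)*factorial(n + 4); subtract s_(1) = 384 ⇒ S(n) = 2*2**n*n**2*factorial(n + 4) + 12*2**n*n*factorial(n + 4) + 16*2**n*factorial(n + 4) - 384.

S(n) = 2 \cdot 2^{n} n^{2} \left(n + 4\right)! + 12 \cdot 2^{n} n \left(n + 4\right)! + 16 \cdot 2^{n} \left(n + 4\right)! - 384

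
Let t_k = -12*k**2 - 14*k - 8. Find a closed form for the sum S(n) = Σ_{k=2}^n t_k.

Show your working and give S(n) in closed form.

Compute t_(k+1)/t_k: get (6*k**2 + 19*k + 17)/(6*k**2 + 7*k + 4).
Take A(k)=1, B(k)=1, C(k)=k**2 + 7*k/6 + 2/3.
Set up (1)·f(k+1) − (1)·f(k) − (k**2 + 7*k/6 + 2/3) = 0.
d = 3 from the (0,0,2) case.
A polynomial solution: f(k) = k*(4*k**2 + k + 3)/12.
Then R = B(k−1)f/C = k*(4*k**2 + k + 3)/(2*(6*k**2 + 7*k + 4)), so s_k = R(k)·t_k = k*(-4*k**2 - k - 3).
Check: Δs_k = -12*k**2 - 14*k - 8. ✓
s_(n+1) = -4*n**3 - 13*n**2 - 17*n - 8 and s_(2) = -42, so S(n) = -4*n**3 - 13*n**2 - 17*n + 34.

S(n) = -4*n**3 - 13*n**2 - 17*n + 34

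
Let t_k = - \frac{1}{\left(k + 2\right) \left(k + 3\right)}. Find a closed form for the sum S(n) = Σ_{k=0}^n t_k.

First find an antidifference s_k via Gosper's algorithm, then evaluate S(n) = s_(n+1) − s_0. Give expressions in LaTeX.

r(k) = (k + 2)/(k + 4) after simplifying.
Take A(k)=k + 2, B(k)=k + 4, C(k)=1.
Solve (k + 2)·f(k+1) − (k + 3)·f(k) = 1.
From deg A=1, deg B=1, deg C=0: d=1.
A polynomial solution: f(k) = k/2.
Get s_k = R·t_k = -k/(2*k + 4) with R(k) = B(k−1)f(k)/C(k) = k*(k + 3)/2.
Verify: -1/(k**2 + 5*k + 6) matches t_k.
Evaluate: s_(n+1) = (-n - 1)/(2*(n + 3)); subtract s_(0) = 0 ⇒ S(n) = (-n - 1)/(2*(n + 3)).

S(n) = \frac{- n - 1}{2 \left(n + 3\right)}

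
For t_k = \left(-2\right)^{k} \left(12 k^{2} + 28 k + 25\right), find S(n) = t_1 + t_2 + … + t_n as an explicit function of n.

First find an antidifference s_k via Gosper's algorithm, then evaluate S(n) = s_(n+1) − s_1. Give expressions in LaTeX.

S(n) = 8 \left(-2\right)^{n} n^{2} + 24 \left(-2\right)^{n} n + 22 \left(-2\right)^{n} - 22

t_(k+1)/t_k = 2*(-12*k**2 - 52*k - 65)/(12*k**2 + 28*k + 25).
Gosper form: A/B · C(k+1)/C(k) with A=-2, B=1, C=k**2 + 7*k/3 + 25/12.
f must satisfy (-2)·f(k+1) − (1)·f(k) = k**2 + 7*k/3 + 25/12.
d = 2 from the (0,0,2) case.
A polynomial solution: f(k) = -(4*k**2 + 4*k + 3)/12.
R(k) = B(k−1)·f(k)/C(k) = -(4*k**2 + 4*k + 3)/(12*k**2 + 28*k + 25); s_k = R·t_k = (-2)**k*(-4*k**2 - 4*k - 3).
s_(k+1) − s_k = (-2)**k*(12*k**2 + 28*k + 25) = t_k.
Telescope: S(n) = s_(n+1) − s_(1) = 2*(-2)**n*(4*n**2 + 12*n + 11) − (22) = 8*(-2)**n*n**2 + 24*(-2)**n*n + 22*(-2)**n - 22.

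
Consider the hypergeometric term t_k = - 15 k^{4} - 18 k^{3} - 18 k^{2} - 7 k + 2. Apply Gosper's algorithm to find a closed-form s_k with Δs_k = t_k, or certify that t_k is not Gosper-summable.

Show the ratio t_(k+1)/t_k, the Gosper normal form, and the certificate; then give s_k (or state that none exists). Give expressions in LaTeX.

s_k = k \left(- 3 k^{4} + 3 k^{3} - 2 k^{2} + k + 3\right)

Compute t_(k+1)/t_k: get (15*k**4 + 78*k**3 + 162*k**2 + 157*k + 56)/(15*k**4 + 18*k**3 + 18*k**2 + 7*k - 2).
So A=1 and B=1, with C=k**4 + 6*k**3/5 + 6*k**2/5 + 7*k/15 - 2/15.
Solve (1)·f(k+1) − (1)·f(k) = k**4 + 6*k**3/5 + 6*k**2/5 + 7*k/15 - 2/15.
d = 5 from the (0,0,4) case.
A polynomial solution: f(k) = k*(3*k**4 - 3*k**3 + 2*k**2 - k - 3)/15.
R(k) = B(k−1)·f(k)/C(k) = k*(3*k**4 - 3*k**3 + 2*k**2 - k - 3)/(15*k**4 + 18*k**3 + 18*k**2 + 7*k - 2); s_k = R·t_k = k*(-3*k**4 + 3*k**3 - 2*k**2 + k + 3).
Δs = -15*k**4 - 18*k**3 - 18*k**2 - 7*k + 2, as required.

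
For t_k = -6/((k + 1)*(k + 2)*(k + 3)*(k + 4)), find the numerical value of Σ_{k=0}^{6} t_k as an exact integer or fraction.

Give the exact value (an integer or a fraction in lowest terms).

Σ = -119/360

The ratio is (k + 1)/(k + 5).
A = k + 1, B = k + 5, C = 1.
Set up (k + 1)·f(k+1) − (k + 4)·f(k) − (1) = 0.
deg f ≤ 3 (via 1,1,0).
Solving with deg f ≤ 3: f(k) = k*(k**2 + 6*k + 11)/18.
Certificate R = B(k−1)f/C = k*(k + 4)*(k**2 + 6*k + 11)/18 gives s_k = k*(-k**2 - 6*k - 11)/(3*(k + 1)*(k + 2)*(k + 3)).
Δs = -6/(k**4 + 10*k**3 + 35*k**2 + 50*k + 24), as required.
Evaluate s at k=7 and k=0: -119/360 and 0; difference -119/360.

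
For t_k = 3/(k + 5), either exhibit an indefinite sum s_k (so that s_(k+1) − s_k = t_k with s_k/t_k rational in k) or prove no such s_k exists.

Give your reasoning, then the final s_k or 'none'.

Ratio r(k) = (k + 5)/(k + 6).
Take A(k)=k + 5, B(k)=k + 6, C(k)=1.
Key eq: (k + 5)·f(k+1) = (k + 5)·f(k) + (1).
deg f ≤ 0 (via 1,1,0).
Generic f = c0 gives residual -1; -1 = 0 cannot hold, so t_k is not Gosper-summable.

not Gosper-summable; s_k does not exist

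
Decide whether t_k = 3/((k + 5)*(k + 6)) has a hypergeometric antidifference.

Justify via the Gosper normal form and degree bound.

Yes. s_k = 3*k/(5*(k + 5)).

t_(k+1)/t_k = (k + 5)/(k + 7).
A = k + 5, B = k + 7, C = 1.
Key eq: (k + 5)·f(k+1) = (k + 6)·f(k) + (1).
From deg A=1, deg B=1, deg C=0: d=1.
Solve for f: f(k) = k/5 (degree 1 ≤ 1).
R(k) = B(k−1)·f(k)/C(k) = k*(k + 6)/5; s_k = R·t_k = 3*k/(5*(k + 5)).
Δs = 3/(k**2 + 11*k + 30), as required.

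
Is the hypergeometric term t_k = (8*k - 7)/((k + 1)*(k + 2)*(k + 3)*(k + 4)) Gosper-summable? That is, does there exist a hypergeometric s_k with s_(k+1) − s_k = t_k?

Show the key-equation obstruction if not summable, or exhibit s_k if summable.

t_(k+1)/t_k = (k + 1)*(8*k + 1)/((k + 5)*(8*k - 7)).
Factor: A=k + 1; B=k + 5; C=k - 7/8.
Set up (k + 1)·f(k+1) − (k + 4)·f(k) − (k - 7/8) = 0.
Bound: deg f ≤ 3.
Solving with deg f ≤ 3: f(k) = -k*(k**2 + 6*k + 35)/48.
R(k) = B(k−1)·f(k)/C(k) = -k*(k + 4)*(k**2 + 6*k + 35)/(6*(8*k - 7)); s_k = R·t_k = k*(-k**2 - 6*k - 35)/(6*(k + 1)*(k + 2)*(k + 3)).
Check: Δs_k = (8*k - 7)/(k**4 + 10*k**3 + 35*k**2 + 50*k + 24). ✓

Yes. s_k = k*(-k**2 - 6*k - 35)/(6*(k + 1)*(k + 2)*(k + 3)).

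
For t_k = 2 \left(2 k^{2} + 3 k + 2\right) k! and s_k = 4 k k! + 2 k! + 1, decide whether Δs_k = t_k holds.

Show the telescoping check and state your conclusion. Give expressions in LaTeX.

valid (s_(k+1) − s_k reduces to t_k)

s_(k+1) = 4*k**2*factorial(k) + 10*k*factorial(k) + 6*factorial(k) + 1
s_(k+1) − s_k = 2*(2*k**2 + 3*k + 2)*factorial(k)
(s_(k+1) − s_k) − t_k = 0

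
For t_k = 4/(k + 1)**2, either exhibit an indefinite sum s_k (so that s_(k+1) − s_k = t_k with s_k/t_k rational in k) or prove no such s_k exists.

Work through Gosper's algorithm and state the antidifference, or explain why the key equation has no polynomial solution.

not Gosper-summable; s_k does not exist

Step 1: r(k) = (k + 1)**2/(k + 2)**2.
A = k**2 + 2*k + 1, B = k**2 + 4*k + 4, C = 1.
Need (k**2 + 2*k + 1)·f(k+1) − (k**2 + 2*k + 1)·f(k) = 1.
deg f ≤ 0 (via 2,2,0).
Put f(k) = c0: A·f(k+1) − B(k−1)·f(k) − C = -1; need -1 = 0 — inconsistent ⇒ no f, not summable.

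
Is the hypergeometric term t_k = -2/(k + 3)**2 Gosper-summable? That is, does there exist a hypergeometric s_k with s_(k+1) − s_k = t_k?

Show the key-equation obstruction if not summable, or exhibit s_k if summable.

t_(k+1)/t_k = (k + 3)**2/(k + 4)**2.
Factor: A=k**2 + 6*k + 9; B=k**2 + 8*k + 16; C=1.
f must satisfy (k**2 + 6*k + 9)·f(k+1) − (k**2 + 6*k + 9)·f(k) = 1.
Bound: deg f ≤ 0.
f = c0 ⇒ A·f(k+1) − B(k−1)·f(k) − C = -1. The system {-1 = 0} is inconsistent; no antidifference.

No; the coefficient equations for f are inconsistent.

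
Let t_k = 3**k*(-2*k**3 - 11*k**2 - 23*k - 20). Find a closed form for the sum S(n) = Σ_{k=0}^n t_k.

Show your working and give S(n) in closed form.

Step 1: r(k) = 3*(2*k**3 + 17*k**2 + 51*k + 56)/(2*k**3 + 11*k**2 + 23*k + 20).
So A=3 and B=1, with C=k**3 + 11*k**2/2 + 23*k/2 + 10.
Set up (3)·f(k+1) − (1)·f(k) − (k**3 + 11*k**2/2 + 23*k/2 + 10) = 0.
deg f ≤ 3 (via 0,0,3).
Match coefficients ⇒ f(k) = (k**3 + k**2 + 4*k + 1)/2.
R(k) = B(k−1)·f(k)/C(k) = (k**3 + k**2 + 4*k + 1)/((2*k + 5)*(k**2 + 3*k + 4)); s_k = R·t_k = 3**k*(-k**3 - k**2 - 4*k - 1).
Δs = 3**k*(-2*k**3 - 11*k**2 - 23*k - 20), as required.
s_(n+1) = 3**(n + 1)*(-n**3 - 4*n**2 - 9*n - 7) and s_(0) = -1, so S(n) = -3*3**n*n**3 - 12*3**n*n**2 - 27*3**n*n - 21*3**n + 1.

S(n) = -3*3**n*n**3 - 12*3**n*n**2 - 27*3**n*n - 21*3**n + 1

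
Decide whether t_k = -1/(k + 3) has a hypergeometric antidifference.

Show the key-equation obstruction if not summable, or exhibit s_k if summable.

t_(k+1)/t_k = (k + 3)/(k + 4).
A = k + 3, B = k + 4, C = 1.
f must satisfy (k + 3)·f(k+1) − (k + 3)·f(k) = 1.
From deg A=1, deg B=1, deg C=0: d=0.
Generic f = c0 gives residual -1; -1 = 0 cannot hold, so t_k is not Gosper-summable.

No — the linear system for f has no solution.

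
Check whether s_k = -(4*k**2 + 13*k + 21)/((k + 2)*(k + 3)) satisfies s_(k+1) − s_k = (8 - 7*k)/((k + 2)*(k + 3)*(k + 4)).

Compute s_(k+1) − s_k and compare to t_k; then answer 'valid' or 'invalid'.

s_(k+1) = (-13*k - 4*(k + 1)**2 - 34)/((k + 3)*(k + 4))
s_(k+1) − s_k = (8 - 7*k)/(k**3 + 9*k**2 + 26*k + 24)
(s_(k+1) − s_k) − t_k = 0

Valid: the claim telescopes to t_k.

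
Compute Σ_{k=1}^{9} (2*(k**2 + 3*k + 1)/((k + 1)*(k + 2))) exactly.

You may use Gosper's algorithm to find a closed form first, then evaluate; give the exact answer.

Σ = 189/11

Compute t_(k+1)/t_k: get (k + 1)*(3*k + (k + 1)**2 + 4)/((k + 3)*(k**2 + 3*k + 1)).
Gosper form: A/B · C(k+1)/C(k) with A=k + 1, B=k + 3, C=k**2 + 3*k + 1.
f must satisfy (k + 1)·f(k+1) − (k + 2)·f(k) = k**2 + 3*k + 1.
deg f ≤ 2 (via 1,1,2).
Solve for f: f(k) = k**2 (degree 2 ≤ 2).
R(k) = B(k−1)·f(k)/C(k) = k**2*(k + 2)/(k**2 + 3*k + 1); s_k = R·t_k = 2*k**2/(k + 1).
Δs = 2*(k**2 + 3*k + 1)/(k**2 + 3*k + 2), as required.
Telescoping: Σ = s_(10) − s_(1) = 200/11 − (1) = 189/11.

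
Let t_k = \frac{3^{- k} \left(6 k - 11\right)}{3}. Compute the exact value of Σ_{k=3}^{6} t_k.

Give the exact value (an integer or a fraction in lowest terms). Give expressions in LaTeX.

t_(k+1)/t_k = (6*k - 5)/(3*(6*k - 11)).
Factor: A=1/3; B=1; C=k - 11/6.
Key eq: (1/3)·f(k+1) = (1)·f(k) + (k - 11/6).
d = 1 from the (0,0,1) case.
Match coefficients ⇒ f(k) = -(3*k - 4)/2.
Certificate R = B(k−1)f/C = -3*(3*k - 4)/(6*k - 11) gives s_k = (4 - 3*k)/3**k.
Verify: (6*k - 11)/(3*3**k) matches t_k.
Σ_(k=3)^(6) t_k = s_(7) − s_(3) = -17/2187 − (-5/27) = 388/2187.

Σ = 388/2187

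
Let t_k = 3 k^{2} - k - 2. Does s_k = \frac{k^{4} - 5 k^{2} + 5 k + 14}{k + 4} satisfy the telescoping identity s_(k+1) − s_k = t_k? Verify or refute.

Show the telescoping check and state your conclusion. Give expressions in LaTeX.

s_(k+1) = (k**4 + 4*k**3 + k**2 - k + 15)/(k + 5)
s_(k+1) − s_k = (3*k**4 + 22*k**3 + 23*k**2 - 28*k - 10)/(k**2 + 9*k + 20)
(s_(k+1) − s_k) − t_k = 2*(-2*k**3 - 13*k**2 + 5*k + 15)/(k**2 + 9*k + 20)

Invalid: residual \frac{2 \left(- 2 k^{3} - 13 k^{2} + 5 k + 15\right)}{k^{2} + 9 k + 20} ≠ 0.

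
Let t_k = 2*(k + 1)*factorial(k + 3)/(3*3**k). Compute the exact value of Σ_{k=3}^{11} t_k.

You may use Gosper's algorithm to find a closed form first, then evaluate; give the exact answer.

Compute t_(k+1)/t_k: get (k + 2)*(k + 4)/(3*(k + 1)).
Normal form (A,B,C) = (k/3 + 4/3, 1, k + 1).
Key eq: (k/3 + 4/3)·f(k+1) = (1)·f(k) + (k + 1).
Bound: deg f ≤ 0.
A polynomial solution: f(k) = 3.
Get s_k = R·t_k = 2*factorial(k + 3)/3**k with R(k) = B(k−1)f(k)/C(k) = 3/(k + 1).
Verify: 2*(k + 1)*factorial(k + 3)/(3*3**k) matches t_k.
Sum = s_(12) − s_(3); s_(12) = 3587584000/729, s_(3) = 160/3 ⇒ 3587545120/729.

Σ = 3587545120/729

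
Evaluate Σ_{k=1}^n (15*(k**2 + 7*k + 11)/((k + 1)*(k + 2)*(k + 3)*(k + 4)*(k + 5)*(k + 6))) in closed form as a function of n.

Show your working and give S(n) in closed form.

Compute t_(k+1)/t_k: get (k + 1)*(7*k + (k + 1)**2 + 18)/((k + 7)*(k**2 + 7*k + 11)).
Normal form (A,B,C) = (k + 1, k + 7, k**2 + 7*k + 11).
Need (k + 1)·f(k+1) − (k + 6)·f(k) = k**2 + 7*k + 11.
deg f ≤ 5 (via 1,1,2).
A polynomial solution: f(k) = k*(k + 2)*(k + 4)*(k**2 + 9*k + 23)/45.
So s_k = (B(k−1)f/C)·t_k = (k*(k + 2)*(k + 4)*(k + 6)*(k**2 + 9*k + 23)/(45*(k**2 + 7*k + 11)))·t_k = k*(k**2 + 9*k + 23)/(3*(k**3 + 9*k**2 + 23*k + 15)).
Verify: 15*(k**2 + 7*k + 11)/(k**6 + 21*k**5 + 175*k**4 + 735*k**3 + 1624*k**2 + 1764*k + 720) matches t_k.
Evaluate: s_(n+1) = (n**3 + 12*n**2 + 44*n + 33)/(3*(n**3 + 12*n**2 + 44*n + 48)); subtract s_(1) = 11/48 ⇒ S(n) = 5*n*(n**2 + 12*n + 44)/(48*(n**3 + 12*n**2 + 44*n + 48)).

S(n) = 5*n*(n**2 + 12*n + 44)/(48*(n**3 + 12*n**2 + 44*n + 48))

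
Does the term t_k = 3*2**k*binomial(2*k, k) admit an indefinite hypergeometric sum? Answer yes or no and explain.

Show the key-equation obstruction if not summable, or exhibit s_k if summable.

No — t_k has no hypergeometric antidifference.

Ratio r(k) = 4*(2*k + 1)/(k + 1).
A = 8*k + 4, B = k + 1, C = 1.
Set up (8*k + 4)·f(k+1) − (k)·f(k) − (1) = 0.
deg f ≤ -1 (via 1,1,0).
deg f ≤ -1 is impossible — no certificate.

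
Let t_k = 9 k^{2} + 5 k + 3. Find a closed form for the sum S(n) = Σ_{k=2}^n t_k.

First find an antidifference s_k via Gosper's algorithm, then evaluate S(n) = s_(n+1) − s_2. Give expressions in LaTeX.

S(n) = 3 n^{3} + 7 n^{2} + 7 n - 17

r(k) = (9*k**2 + 23*k + 17)/(9*k**2 + 5*k + 3) after simplifying.
So A=1 and B=1, with C=k**2 + 5*k/9 + 1/3.
Set up (1)·f(k+1) − (1)·f(k) − (k**2 + 5*k/9 + 1/3) = 0.
deg f ≤ 3 (via 0,0,2).
Solve for f: f(k) = k*(3*k**2 - 2*k + 2)/9 (degree 3 ≤ 3).
R(k) = B(k−1)·f(k)/C(k) = k*(3*k**2 - 2*k + 2)/(9*k**2 + 5*k + 3); s_k = R·t_k = k*(3*k**2 - 2*k + 2).
Check: Δs_k = 9*k**2 + 5*k + 3. ✓
Telescope: S(n) = s_(n+1) − s_(2) = 3*n**3 + 7*n**2 + 7*n + 3 − (20) = 3*n**3 + 7*n**2 + 7*n - 17.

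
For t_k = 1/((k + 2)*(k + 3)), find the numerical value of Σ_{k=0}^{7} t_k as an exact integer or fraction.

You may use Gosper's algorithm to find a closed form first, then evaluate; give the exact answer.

Σ = 2/5

r(k) = (k + 2)/(k + 4) after simplifying.
A = k + 2, B = k + 4, C = 1.
Need (k + 2)·f(k+1) − (k + 3)·f(k) = 1.
Degrees (1,1,0) ⇒ d ≤ 1.
Coefficient equations give f(k) = k/2.
Get s_k = R·t_k = k/(2*(k + 2)) with R(k) = B(k−1)f(k)/C(k) = k*(k + 3)/2.
Check: Δs_k = 1/(k**2 + 5*k + 6). ✓
Sum = s_(8) − s_(0); s_(8) = 2/5, s_(0) = 0 ⇒ 2/5.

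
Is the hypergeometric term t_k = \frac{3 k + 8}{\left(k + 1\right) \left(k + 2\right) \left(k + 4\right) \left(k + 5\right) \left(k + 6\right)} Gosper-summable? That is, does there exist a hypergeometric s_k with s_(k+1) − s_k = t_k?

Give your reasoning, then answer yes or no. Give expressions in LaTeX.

Yes. s_k = \frac{k \left(k^{2} + 10 k + 29\right)}{20 \left(k^{3} + 10 k^{2} + 29 k + 20\right)}.

Compute t_(k+1)/t_k: get (k + 1)*(k + 4)*(3*k + 11)/((k + 3)*(k + 7)*(3*k + 8)).
Factor: A=k + 1; B=k + 7; C=k**2 + 17*k/3 + 8.
Need (k + 1)·f(k+1) − (k + 6)·f(k) = k**2 + 17*k/3 + 8.
d = 5 from the (1,1,2) case.
Coefficient equations give f(k) = k*(k + 2)*(k + 3)*(k**2 + 10*k + 29)/60.
Then R = B(k−1)f/C = k*(k + 2)*(k + 6)*(k**2 + 10*k + 29)/(20*(3*k + 8)), so s_k = R(k)·t_k = k*(k**2 + 10*k + 29)/(20*(k**3 + 10*k**2 + 29*k + 20)).
s_(k+1) − s_k = (3*k + 8)/(k**5 + 18*k**4 + 121*k**3 + 372*k**2 + 508*k + 240) = t_k.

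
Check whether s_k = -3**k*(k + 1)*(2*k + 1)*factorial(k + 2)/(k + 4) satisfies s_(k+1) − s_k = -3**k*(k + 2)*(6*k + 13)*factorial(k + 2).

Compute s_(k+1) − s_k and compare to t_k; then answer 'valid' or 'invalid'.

s_(k+1) = -3**(k + 1)*(k + 2)*(2*k + 3)*factorial(k + 3)/(k + 5)
s_(k+1) − s_k = -3**k*(6*k**4 + 61*k**3 + 224*k**2 + 362*k + 211)*factorial(k + 2)/((k + 4)*(k + 5))
(s_(k+1) − s_k) − t_k = 3**(k + 1)*(6*k**3 + 49*k**2 + 124*k + 103)*factorial(k + 2)/((k + 4)*(k + 5))

Invalid: residual 3**(k + 1)*(6*k**3 + 49*k**2 + 124*k + 103)*factorial(k + 2)/((k + 4)*(k + 5)) ≠ 0.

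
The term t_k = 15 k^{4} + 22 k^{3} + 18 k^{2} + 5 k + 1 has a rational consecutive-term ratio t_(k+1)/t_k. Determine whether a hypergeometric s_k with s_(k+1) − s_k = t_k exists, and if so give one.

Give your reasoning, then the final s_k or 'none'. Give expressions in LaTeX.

Step 1: r(k) = (15*k**4 + 82*k**3 + 174*k**2 + 167*k + 61)/(15*k**4 + 22*k**3 + 18*k**2 + 5*k + 1).
A = 1, B = 1, C = k**4 + 22*k**3/15 + 6*k**2/5 + k/3 + 1/15.
Solve (1)·f(k+1) − (1)·f(k) = k**4 + 22*k**3/15 + 6*k**2/5 + k/3 + 1/15.
From deg A=0, deg B=0, deg C=4: d=5.
A polynomial solution: f(k) = k*(3*k**4 - 2*k**3 - k + 1)/15.
R(k) = B(k−1)·f(k)/C(k) = k*(3*k**4 - 2*k**3 - k + 1)/(15*k**4 + 22*k**3 + 18*k**2 + 5*k + 1); s_k = R·t_k = k*(3*k**4 - 2*k**3 - k + 1).
Δs = 15*k**4 + 22*k**3 + 18*k**2 + 5*k + 1, as required.

s_k = k \left(3 k^{4} - 2 k^{3} - k + 1\right)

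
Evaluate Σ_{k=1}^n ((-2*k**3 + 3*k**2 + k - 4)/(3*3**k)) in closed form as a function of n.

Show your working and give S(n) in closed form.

S(n) = 3**(-n - 1)*(-5*3**n + n**3 + 3*n**2 + 4*n + 5)

Ratio r(k) = (2*k**3 + 3*k**2 - k + 2)/(3*(2*k**3 - 3*k**2 - k + 4)).
So A=1/3 and B=1, with C=k**3 - 3*k**2/2 - k/2 + 2.
f must satisfy (1/3)·f(k+1) − (1)·f(k) = k**3 - 3*k**2/2 - k/2 + 2.
Degrees (0,0,3) ⇒ d ≤ 3.
Solving with deg f ≤ 3: f(k) = -3*(k**3 + k + 3)/2.
Get s_k = R·t_k = (k**3 + k + 3)/3**k with R(k) = B(k−1)f(k)/C(k) = -3*(k**3 + k + 3)/((k + 1)*(2*k**2 - 5*k + 4)).
Δs = (-2*k**3 + 3*k**2 + k - 4)/(3*3**k), as required.
Telescope: S(n) = s_(n+1) − s_(1) = 3**(-n - 1)*(n**3 + 3*n**2 + 4*n + 5) − (5/3) = 3**(-n - 1)*(-5*3**n + n**3 + 3*n**2 + 4*n + 5).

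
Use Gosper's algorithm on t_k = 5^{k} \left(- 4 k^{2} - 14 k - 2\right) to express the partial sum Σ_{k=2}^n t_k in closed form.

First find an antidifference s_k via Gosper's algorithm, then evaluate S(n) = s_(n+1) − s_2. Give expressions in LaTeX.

S(n) = - 5 \cdot 5^{n} n^{2} - 15 \cdot 5^{n} n + 100

r(k) = 5*(2*k**2 + 11*k + 10)/(2*k**2 + 7*k + 1) after simplifying.
Factor: A=5; B=1; C=k**2 + 7*k/2 + 1/2.
Set up (5)·f(k+1) − (1)·f(k) − (k**2 + 7*k/2 + 1/2) = 0.
Bound: deg f ≤ 2.
Solve for f: f(k) = (k - 1)*(k + 2)/4 (degree 2 ≤ 2).
So s_k = (B(k−1)f/C)·t_k = ((k - 1)*(k + 2)/(2*(2*k**2 + 7*k + 1)))·t_k = 5**k*(-k**2 - k + 2).
Check: Δs_k = 5**k*(-4*k**2 - 14*k - 2). ✓
s_(n+1) = 5**(n + 1)*n*(-n - 3) and s_(2) = -100, so S(n) = -5*5**n*n**2 - 15*5**n*n + 100.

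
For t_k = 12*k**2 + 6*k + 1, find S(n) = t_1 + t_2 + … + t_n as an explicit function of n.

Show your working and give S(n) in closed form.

The ratio is (12*k**2 + 30*k + 19)/(12*k**2 + 6*k + 1).
So A=1 and B=1, with C=k**2 + k/2 + 1/12.
f must satisfy (1)·f(k+1) − (1)·f(k) = k**2 + k/2 + 1/12.
d = 3 from the (0,0,2) case.
A polynomial solution: f(k) = k**2*(4*k - 3)/12.
R(k) = B(k−1)·f(k)/C(k) = k**2*(4*k - 3)/(12*k**2 + 6*k + 1); s_k = R·t_k = k**2*(4*k - 3).
Δs = 12*k**2 + 6*k + 1, as required.
Σ_(k=1)^n t_k = s_(n+1) − s_(1) = (4*n**3 + 9*n**2 + 6*n + 1) − (1), i.e. n*(4*n**2 + 9*n + 6).

S(n) = n*(4*n**2 + 9*n + 6)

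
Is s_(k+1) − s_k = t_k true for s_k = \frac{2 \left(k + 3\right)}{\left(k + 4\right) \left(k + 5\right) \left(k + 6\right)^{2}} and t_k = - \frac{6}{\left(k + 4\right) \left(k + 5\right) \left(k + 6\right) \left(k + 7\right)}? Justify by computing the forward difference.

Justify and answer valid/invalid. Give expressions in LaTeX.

Invalid: residual \frac{6 \left(4 k + 25\right)}{k^{6} + 35 k^{5} + 507 k^{4} + 3889 k^{3} + 16652 k^{2} + 37716 k + 35280} ≠ 0.

s_(k+1) = 2*(k + 4)/((k + 5)*(k + 6)*(k + 7)**2)
s_(k+1) − s_k = 2*(-(k + 3)*(k + 7)**2 + (k + 4)**2*(k + 6))/((k + 4)*(k + 5)*(k + 6)**2*(k + 7)**2)
(s_(k+1) − s_k) − t_k = 6*(4*k + 25)/(k**6 + 35*k**5 + 507*k**4 + 3889*k**3 + 16652*k**2 + 37716*k + 35280)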